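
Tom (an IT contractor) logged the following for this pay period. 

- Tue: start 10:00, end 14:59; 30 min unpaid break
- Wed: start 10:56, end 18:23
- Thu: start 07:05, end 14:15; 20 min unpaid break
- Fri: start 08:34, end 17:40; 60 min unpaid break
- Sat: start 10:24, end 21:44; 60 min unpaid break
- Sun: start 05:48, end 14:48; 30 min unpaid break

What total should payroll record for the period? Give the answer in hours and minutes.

Tue: 10:00–14:59 = 4 h 59 min; less 30 min break → 4 h 29 min
Wed: 10:56–18:23 = 7 h 27 min
Thu: 07:05–14:15 = 7 h 10 min; less 20 min break → 6 h 50 min
Fri: 08:34–17:40 = 9 h 6 min; less 60 min break → 8 h 6 min
Sat: 10:24–21:44 = 11 h 20 min; less 60 min break → 10 h 20 min
Sun: 05:48–14:48 = 9 h 0 min; less 30 min break → 8 h 30 min
Total: 4 h 29 min + 7 h 27 min + 6 h 50 min + 8 h 6 min + 10 h 20 min + 8 h 30 min = 45 h 42 min.

45 h 42 min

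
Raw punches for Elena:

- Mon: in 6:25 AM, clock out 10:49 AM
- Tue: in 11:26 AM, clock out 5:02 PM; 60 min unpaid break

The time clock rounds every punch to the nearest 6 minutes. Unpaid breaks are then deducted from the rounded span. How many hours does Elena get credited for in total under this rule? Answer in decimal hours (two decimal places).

Mon: in 6:25 AM→6:24 AM, out 10:49 AM→10:48 AM; 4 h 24 min
Tue: in 11:26 AM→11:24 AM, out 5:02 PM→5:00 PM; 5 h 36 min − 60 min = 4 h 36 min
Total credited: 9 h 0 min.

9.00 hours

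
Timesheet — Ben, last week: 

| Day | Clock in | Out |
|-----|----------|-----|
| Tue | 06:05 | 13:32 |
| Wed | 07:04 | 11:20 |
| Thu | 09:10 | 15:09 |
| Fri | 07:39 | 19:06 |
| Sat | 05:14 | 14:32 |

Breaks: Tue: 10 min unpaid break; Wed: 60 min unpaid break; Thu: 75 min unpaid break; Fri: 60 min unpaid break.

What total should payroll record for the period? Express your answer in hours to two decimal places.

Tue: 06:05–13:32 = 7 h 27 min; less 10 min break → 7 h 17 min
Wed: 07:04–11:20 = 4 h 16 min; less 60 min break → 3 h 16 min
Thu: 09:10–15:09 = 5 h 59 min; less 75 min break → 4 h 44 min
Fri: 07:39–19:06 = 11 h 27 min; less 60 min break → 10 h 27 min
Sat: 05:14–14:32 = 9 h 18 min
Total: 7 h 17 min + 3 h 16 min + 4 h 44 min + 10 h 27 min + 9 h 18 min = 35 h 2 min.

35.03 hours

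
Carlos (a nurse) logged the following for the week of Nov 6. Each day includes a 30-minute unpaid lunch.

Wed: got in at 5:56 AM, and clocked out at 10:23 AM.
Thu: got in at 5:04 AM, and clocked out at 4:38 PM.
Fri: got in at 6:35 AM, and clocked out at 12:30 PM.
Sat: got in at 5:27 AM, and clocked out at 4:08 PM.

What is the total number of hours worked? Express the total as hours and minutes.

Wed: 5:56 AM–10:23 AM = 4 h 27 min; less 30 min break → 3 h 57 min
Thu: 5:04 AM–4:38 PM = 11 h 34 min; less 30 min break → 11 h 4 min
Fri: 6:35 AM–12:30 PM = 5 h 55 min; less 30 min break → 5 h 25 min
Sat: 5:27 AM–4:08 PM = 10 h 41 min; less 30 min break → 10 h 11 min
Total: 3 h 57 min + 11 h 4 min + 5 h 25 min + 10 h 11 min = 30 h 37 min.

30 h 37 min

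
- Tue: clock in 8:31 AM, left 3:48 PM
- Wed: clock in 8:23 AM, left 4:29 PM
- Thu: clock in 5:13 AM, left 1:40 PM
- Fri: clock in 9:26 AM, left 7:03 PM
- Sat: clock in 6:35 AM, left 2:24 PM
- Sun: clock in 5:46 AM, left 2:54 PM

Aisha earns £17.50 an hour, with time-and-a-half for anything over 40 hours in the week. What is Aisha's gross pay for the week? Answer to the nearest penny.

£973.00

Tue: 8:31 AM–3:48 PM = 7 h 17 min
Wed: 8:23 AM–4:29 PM = 8 h 6 min
Thu: 5:13 AM–1:40 PM = 8 h 27 min
Fri: 9:26 AM–7:03 PM = 9 h 37 min
Sat: 6:35 AM–2:24 PM = 7 h 49 min
Sun: 5:46 AM–2:54 PM = 9 h 8 min
Total worked: 50 h 24 min = 3024 min.
Regular 40 h 0 min = 2400 min at £17.50/h; overtime 10 h 24 min = 624 min at £26.25/h.
Pay = (2400 × £17.50 + 624 × £26.25) ÷ 60 = £973.00.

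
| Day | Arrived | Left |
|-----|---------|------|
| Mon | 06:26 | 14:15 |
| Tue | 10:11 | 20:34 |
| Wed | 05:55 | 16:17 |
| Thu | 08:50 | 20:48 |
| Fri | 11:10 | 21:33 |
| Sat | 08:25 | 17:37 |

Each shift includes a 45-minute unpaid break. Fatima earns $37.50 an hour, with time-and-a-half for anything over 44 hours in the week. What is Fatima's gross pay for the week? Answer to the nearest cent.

Mon: 06:26–14:15 = 7 h 49 min; less 45 min break → 7 h 4 min
Tue: 10:11–20:34 = 10 h 23 min; less 45 min break → 9 h 38 min
Wed: 05:55–16:17 = 10 h 22 min; less 45 min break → 9 h 37 min
Thu: 08:50–20:48 = 11 h 58 min; less 45 min break → 11 h 13 min
Fri: 11:10–21:33 = 10 h 23 min; less 45 min break → 9 h 38 min
Sat: 08:25–17:37 = 9 h 12 min; less 45 min break → 8 h 27 min
Total worked: 55 h 37 min = 3337 min.
Regular 44 h 0 min = 2640 min at $37.50/h; overtime 11 h 37 min = 697 min at $56.25/h.
Pay = (2640 × $37.50 + 697 × $56.25) ÷ 60 = $2303.44.

$2303.44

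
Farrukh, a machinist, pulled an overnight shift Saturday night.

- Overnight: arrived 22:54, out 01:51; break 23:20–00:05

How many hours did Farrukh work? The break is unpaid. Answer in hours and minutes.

Overnight: 22:54 → midnight = 1 h 6 min; midnight → 01:51 = 1 h 51 min; span 2 h 57 min; less 45 min break → 2 h 12 min

2 h 12 min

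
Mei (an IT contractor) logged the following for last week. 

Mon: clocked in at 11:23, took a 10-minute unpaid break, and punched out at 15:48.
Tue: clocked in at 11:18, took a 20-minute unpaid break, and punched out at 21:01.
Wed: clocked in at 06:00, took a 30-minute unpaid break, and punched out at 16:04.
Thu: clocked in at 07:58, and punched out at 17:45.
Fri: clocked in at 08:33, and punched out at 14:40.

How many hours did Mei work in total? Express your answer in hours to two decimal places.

39.10 hours

Mon: 11:23–15:48 = 4 h 25 min; less 10 min break → 4 h 15 min
Tue: 11:18–21:01 = 9 h 43 min; less 20 min break → 9 h 23 min
Wed: 06:00–16:04 = 10 h 4 min; less 30 min break → 9 h 34 min
Thu: 07:58–17:45 = 9 h 47 min
Fri: 08:33–14:40 = 6 h 7 min
Total: 4 h 15 min + 9 h 23 min + 9 h 34 min + 9 h 47 min + 6 h 7 min = 39 h 6 min.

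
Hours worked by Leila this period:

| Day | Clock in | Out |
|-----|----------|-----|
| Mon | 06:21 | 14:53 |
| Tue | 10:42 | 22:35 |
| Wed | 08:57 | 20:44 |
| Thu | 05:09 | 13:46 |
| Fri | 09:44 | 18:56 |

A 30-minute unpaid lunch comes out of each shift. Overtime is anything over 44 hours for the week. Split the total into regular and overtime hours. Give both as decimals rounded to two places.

Regular 44.00 hours, overtime 3.52 hours

Mon: 06:21–14:53 = 8 h 32 min; less 30 min break → 8 h 2 min
Tue: 10:42–22:35 = 11 h 53 min; less 30 min break → 11 h 23 min
Wed: 08:57–20:44 = 11 h 47 min; less 30 min break → 11 h 17 min
Thu: 05:09–13:46 = 8 h 37 min; less 30 min break → 8 h 7 min
Fri: 09:44–18:56 = 9 h 12 min; less 30 min break → 8 h 42 min
Total worked: 47 h 31 min = 47.52 h.
Threshold 44 h → overtime 3 h 31 min, regular 44 h 0 min.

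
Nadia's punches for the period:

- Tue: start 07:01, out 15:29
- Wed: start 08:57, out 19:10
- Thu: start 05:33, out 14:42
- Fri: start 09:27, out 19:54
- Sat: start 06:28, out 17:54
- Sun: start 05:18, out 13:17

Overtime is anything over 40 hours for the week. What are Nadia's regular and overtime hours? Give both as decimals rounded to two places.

Regular 40.00 hours, overtime 17.70 hours

Tue: 07:01–15:29 = 8 h 28 min
Wed: 08:57–19:10 = 10 h 13 min
Thu: 05:33–14:42 = 9 h 9 min
Fri: 09:27–19:54 = 10 h 27 min
Sat: 06:28–17:54 = 11 h 26 min
Sun: 05:18–13:17 = 7 h 59 min
Total worked: 57 h 42 min = 57.70 h.
Threshold 40 h → overtime 17 h 42 min, regular 40 h 0 min.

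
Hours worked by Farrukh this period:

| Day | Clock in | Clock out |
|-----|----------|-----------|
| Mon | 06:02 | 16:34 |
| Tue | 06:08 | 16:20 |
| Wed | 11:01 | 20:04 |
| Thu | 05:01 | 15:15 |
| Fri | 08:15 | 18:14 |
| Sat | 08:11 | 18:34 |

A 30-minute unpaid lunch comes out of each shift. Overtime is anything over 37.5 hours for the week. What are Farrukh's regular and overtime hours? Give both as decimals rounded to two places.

Regular 37.50 hours, overtime 19.88 hours

Mon: 06:02–16:34 = 10 h 32 min; less 30 min break → 10 h 2 min
Tue: 06:08–16:20 = 10 h 12 min; less 30 min break → 9 h 42 min
Wed: 11:01–20:04 = 9 h 3 min; less 30 min break → 8 h 33 min
Thu: 05:01–15:15 = 10 h 14 min; less 30 min break → 9 h 44 min
Fri: 08:15–18:14 = 9 h 59 min; less 30 min break → 9 h 29 min
Sat: 08:11–18:34 = 10 h 23 min; less 30 min break → 9 h 53 min
Total worked: 57 h 23 min = 57.38 h.
Threshold 37.5 h → overtime 19 h 53 min, regular 37 h 30 min.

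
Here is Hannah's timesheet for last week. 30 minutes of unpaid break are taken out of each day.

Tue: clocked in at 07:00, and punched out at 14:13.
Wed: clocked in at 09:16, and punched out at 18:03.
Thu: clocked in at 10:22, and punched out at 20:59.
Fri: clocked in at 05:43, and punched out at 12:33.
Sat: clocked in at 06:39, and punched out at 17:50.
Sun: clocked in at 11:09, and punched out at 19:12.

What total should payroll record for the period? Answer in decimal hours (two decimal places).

Tue: 07:00–14:13 = 7 h 13 min; less 30 min break → 6 h 43 min
Wed: 09:16–18:03 = 8 h 47 min; less 30 min break → 8 h 17 min
Thu: 10:22–20:59 = 10 h 37 min; less 30 min break → 10 h 7 min
Fri: 05:43–12:33 = 6 h 50 min; less 30 min break → 6 h 20 min
Sat: 06:39–17:50 = 11 h 11 min; less 30 min break → 10 h 41 min
Sun: 11:09–19:12 = 8 h 3 min; less 30 min break → 7 h 33 min
Total: 6 h 43 min + 8 h 17 min + 10 h 7 min + 6 h 20 min + 10 h 41 min + 7 h 33 min = 49 h 41 min.

49.68 hours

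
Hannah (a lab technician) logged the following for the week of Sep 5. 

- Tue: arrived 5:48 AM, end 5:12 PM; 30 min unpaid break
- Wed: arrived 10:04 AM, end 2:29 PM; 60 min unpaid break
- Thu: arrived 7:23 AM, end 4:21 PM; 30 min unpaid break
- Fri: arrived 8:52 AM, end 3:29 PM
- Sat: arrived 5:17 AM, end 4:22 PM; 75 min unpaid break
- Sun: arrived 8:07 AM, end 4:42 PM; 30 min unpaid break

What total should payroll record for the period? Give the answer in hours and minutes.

Tue: 5:48 AM–5:12 PM = 11 h 24 min; less 30 min break → 10 h 54 min
Wed: 10:04 AM–2:29 PM = 4 h 25 min; less 60 min break → 3 h 25 min
Thu: 7:23 AM–4:21 PM = 8 h 58 min; less 30 min break → 8 h 28 min
Fri: 8:52 AM–3:29 PM = 6 h 37 min
Sat: 5:17 AM–4:22 PM = 11 h 5 min; less 75 min break → 9 h 50 min
Sun: 8:07 AM–4:42 PM = 8 h 35 min; less 30 min break → 8 h 5 min
Total: 10 h 54 min + 3 h 25 min + 8 h 28 min + 6 h 37 min + 9 h 50 min + 8 h 5 min = 47 h 19 min.

47 h 19 min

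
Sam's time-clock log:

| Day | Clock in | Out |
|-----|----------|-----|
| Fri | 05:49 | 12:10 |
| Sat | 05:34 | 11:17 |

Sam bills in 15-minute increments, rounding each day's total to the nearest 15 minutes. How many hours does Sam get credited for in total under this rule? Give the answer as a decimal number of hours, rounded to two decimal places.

12.00 hours

Fri: 05:49–12:10 = 6 h 21 min → rounds to 6 h 15 min
Sat: 05:34–11:17 = 5 h 43 min → rounds to 5 h 45 min
Total credited: 12 h 0 min.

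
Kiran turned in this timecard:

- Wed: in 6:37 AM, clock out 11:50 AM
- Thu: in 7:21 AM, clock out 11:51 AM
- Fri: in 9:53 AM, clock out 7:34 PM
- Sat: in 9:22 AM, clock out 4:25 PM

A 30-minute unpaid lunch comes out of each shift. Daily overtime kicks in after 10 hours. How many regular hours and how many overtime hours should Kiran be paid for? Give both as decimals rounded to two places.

Regular 24.45 hours, overtime 0.00 hours

Wed: 6:37 AM–11:50 AM = 5 h 13 min; less 30 min break → 4 h 43 min
Thu: 7:21 AM–11:51 AM = 4 h 30 min; less 30 min break → 4 h 0 min
Fri: 9:53 AM–7:34 PM = 9 h 41 min; less 30 min break → 9 h 11 min
Sat: 9:22 AM–4:25 PM = 7 h 3 min; less 30 min break → 6 h 33 min
Wed reg 4 h 43 min / OT 0 h 0 min; Thu reg 4 h 0 min / OT 0 h 0 min; Fri reg 9 h 11 min / OT 0 h 0 min; Sat reg 6 h 33 min / OT 0 h 0 min.
Totals: regular 24 h 27 min, overtime 0 h 0 min.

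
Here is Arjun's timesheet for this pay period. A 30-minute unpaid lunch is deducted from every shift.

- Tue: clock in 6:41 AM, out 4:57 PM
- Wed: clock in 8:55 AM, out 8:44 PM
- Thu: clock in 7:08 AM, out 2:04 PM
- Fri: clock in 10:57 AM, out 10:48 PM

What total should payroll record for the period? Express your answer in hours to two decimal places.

Tue: 6:41 AM–4:57 PM = 10 h 16 min; less 30 min break → 9 h 46 min
Wed: 8:55 AM–8:44 PM = 11 h 49 min; less 30 min break → 11 h 19 min
Thu: 7:08 AM–2:04 PM = 6 h 56 min; less 30 min break → 6 h 26 min
Fri: 10:57 AM–10:48 PM = 11 h 51 min; less 30 min break → 11 h 21 min
Total: 9 h 46 min + 11 h 19 min + 6 h 26 min + 11 h 21 min = 38 h 52 min.

38.87 hours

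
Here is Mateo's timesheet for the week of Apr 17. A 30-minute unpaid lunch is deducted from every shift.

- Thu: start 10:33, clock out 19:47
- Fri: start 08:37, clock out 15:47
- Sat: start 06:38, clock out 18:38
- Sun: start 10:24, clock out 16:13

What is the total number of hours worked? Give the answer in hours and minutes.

32 h 13 min

Thu: 10:33–19:47 = 9 h 14 min; less 30 min break → 8 h 44 min
Fri: 08:37–15:47 = 7 h 10 min; less 30 min break → 6 h 40 min
Sat: 06:38–18:38 = 12 h 0 min; less 30 min break → 11 h 30 min
Sun: 10:24–16:13 = 5 h 49 min; less 30 min break → 5 h 19 min
Total: 8 h 44 min + 6 h 40 min + 11 h 30 min + 5 h 19 min = 32 h 13 min.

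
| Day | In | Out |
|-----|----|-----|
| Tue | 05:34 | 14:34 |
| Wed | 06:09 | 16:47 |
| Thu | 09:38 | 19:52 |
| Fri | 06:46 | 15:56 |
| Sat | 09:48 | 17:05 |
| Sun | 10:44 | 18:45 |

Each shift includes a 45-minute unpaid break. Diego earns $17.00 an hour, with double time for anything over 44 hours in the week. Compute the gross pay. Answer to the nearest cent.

Tue: 05:34–14:34 = 9 h 0 min; less 45 min break → 8 h 15 min
Wed: 06:09–16:47 = 10 h 38 min; less 45 min break → 9 h 53 min
Thu: 09:38–19:52 = 10 h 14 min; less 45 min break → 9 h 29 min
Fri: 06:46–15:56 = 9 h 10 min; less 45 min break → 8 h 25 min
Sat: 09:48–17:05 = 7 h 17 min; less 45 min break → 6 h 32 min
Sun: 10:44–18:45 = 8 h 1 min; less 45 min break → 7 h 16 min
Total worked: 49 h 50 min = 2990 min.
Regular 44 h 0 min = 2640 min at $17.00/h; overtime 5 h 50 min = 350 min at $34.00/h.
Pay = (2640 × $17.00 + 350 × $34.00) ÷ 60 = $946.33.

$946.33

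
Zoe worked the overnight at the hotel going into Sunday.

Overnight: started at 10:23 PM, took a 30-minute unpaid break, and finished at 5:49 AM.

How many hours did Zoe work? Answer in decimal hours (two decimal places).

Overnight: 10:23 PM → midnight = 1 h 37 min; midnight → 5:49 AM = 5 h 49 min; span 7 h 26 min; less 30 min break → 6 h 56 min

6.93 hours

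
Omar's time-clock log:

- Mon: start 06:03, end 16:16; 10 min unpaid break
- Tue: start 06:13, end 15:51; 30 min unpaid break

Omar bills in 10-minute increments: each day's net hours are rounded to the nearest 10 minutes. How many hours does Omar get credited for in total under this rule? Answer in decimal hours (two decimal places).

19.17 hours

Mon: 06:03–16:16 = 10 h 13 min − 10 min = 10 h 3 min → rounds to 10 h 0 min
Tue: 06:13–15:51 = 9 h 38 min − 30 min = 9 h 8 min → rounds to 9 h 10 min
Total credited: 19 h 10 min.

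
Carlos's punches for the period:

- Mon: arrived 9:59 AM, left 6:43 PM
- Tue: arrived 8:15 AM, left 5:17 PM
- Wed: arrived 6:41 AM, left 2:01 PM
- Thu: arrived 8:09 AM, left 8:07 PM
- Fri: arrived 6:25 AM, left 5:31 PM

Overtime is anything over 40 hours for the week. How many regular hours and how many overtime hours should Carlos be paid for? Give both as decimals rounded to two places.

Regular 40.00 hours, overtime 8.17 hours

Mon: 9:59 AM–6:43 PM = 8 h 44 min
Tue: 8:15 AM–5:17 PM = 9 h 2 min
Wed: 6:41 AM–2:01 PM = 7 h 20 min
Thu: 8:09 AM–8:07 PM = 11 h 58 min
Fri: 6:25 AM–5:31 PM = 11 h 6 min
Total worked: 48 h 10 min = 48.17 h.
Threshold 40 h → overtime 8 h 10 min, regular 40 h 0 min.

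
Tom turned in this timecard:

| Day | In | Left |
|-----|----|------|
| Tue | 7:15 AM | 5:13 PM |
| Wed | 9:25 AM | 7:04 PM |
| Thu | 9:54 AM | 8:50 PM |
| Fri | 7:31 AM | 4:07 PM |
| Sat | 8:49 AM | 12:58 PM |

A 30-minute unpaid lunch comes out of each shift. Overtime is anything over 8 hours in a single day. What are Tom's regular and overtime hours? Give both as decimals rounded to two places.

Regular 35.65 hours, overtime 5.15 hours

Tue: 7:15 AM–5:13 PM = 9 h 58 min; less 30 min break → 9 h 28 min
Wed: 9:25 AM–7:04 PM = 9 h 39 min; less 30 min break → 9 h 9 min
Thu: 9:54 AM–8:50 PM = 10 h 56 min; less 30 min break → 10 h 26 min
Fri: 7:31 AM–4:07 PM = 8 h 36 min; less 30 min break → 8 h 6 min
Sat: 8:49 AM–12:58 PM = 4 h 9 min; less 30 min break → 3 h 39 min
Tue reg 8 h 0 min / OT 1 h 28 min; Wed reg 8 h 0 min / OT 1 h 9 min; Thu reg 8 h 0 min / OT 2 h 26 min; Fri reg 8 h 0 min / OT 0 h 6 min; Sat reg 3 h 39 min / OT 0 h 0 min.
Totals: regular 35 h 39 min, overtime 5 h 9 min.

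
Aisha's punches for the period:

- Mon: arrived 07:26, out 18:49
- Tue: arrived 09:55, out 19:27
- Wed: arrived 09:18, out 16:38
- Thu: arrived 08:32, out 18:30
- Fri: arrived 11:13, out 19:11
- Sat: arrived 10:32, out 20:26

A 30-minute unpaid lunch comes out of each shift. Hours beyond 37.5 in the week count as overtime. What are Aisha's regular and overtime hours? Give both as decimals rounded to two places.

Regular 37.50 hours, overtime 15.58 hours

Mon: 07:26–18:49 = 11 h 23 min; less 30 min break → 10 h 53 min
Tue: 09:55–19:27 = 9 h 32 min; less 30 min break → 9 h 2 min
Wed: 09:18–16:38 = 7 h 20 min; less 30 min break → 6 h 50 min
Thu: 08:32–18:30 = 9 h 58 min; less 30 min break → 9 h 28 min
Fri: 11:13–19:11 = 7 h 58 min; less 30 min break → 7 h 28 min
Sat: 10:32–20:26 = 9 h 54 min; less 30 min break → 9 h 24 min
Total worked: 53 h 5 min = 53.08 h.
Threshold 37.5 h → overtime 15 h 35 min, regular 37 h 30 min.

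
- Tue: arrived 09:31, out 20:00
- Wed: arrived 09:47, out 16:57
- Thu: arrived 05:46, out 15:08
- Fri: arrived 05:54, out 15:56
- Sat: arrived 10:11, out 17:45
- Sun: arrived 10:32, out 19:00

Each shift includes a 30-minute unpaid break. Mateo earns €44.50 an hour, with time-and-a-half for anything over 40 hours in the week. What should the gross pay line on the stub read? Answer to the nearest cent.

€2453.06

Tue: 09:31–20:00 = 10 h 29 min; less 30 min break → 9 h 59 min
Wed: 09:47–16:57 = 7 h 10 min; less 30 min break → 6 h 40 min
Thu: 05:46–15:08 = 9 h 22 min; less 30 min break → 8 h 52 min
Fri: 05:54–15:56 = 10 h 2 min; less 30 min break → 9 h 32 min
Sat: 10:11–17:45 = 7 h 34 min; less 30 min break → 7 h 4 min
Sun: 10:32–19:00 = 8 h 28 min; less 30 min break → 7 h 58 min
Total worked: 50 h 5 min = 3005 min.
Regular 40 h 0 min = 2400 min at €44.50/h; overtime 10 h 5 min = 605 min at €66.75/h.
Pay = (2400 × €44.50 + 605 × €66.75) ÷ 60 = €2453.06.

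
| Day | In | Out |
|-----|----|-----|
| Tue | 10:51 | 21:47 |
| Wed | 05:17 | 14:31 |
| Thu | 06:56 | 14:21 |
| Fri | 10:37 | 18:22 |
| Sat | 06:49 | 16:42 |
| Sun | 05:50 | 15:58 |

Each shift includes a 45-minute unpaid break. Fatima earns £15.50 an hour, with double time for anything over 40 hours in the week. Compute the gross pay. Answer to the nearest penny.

£956.35

Tue: 10:51–21:47 = 10 h 56 min; less 45 min break → 10 h 11 min
Wed: 05:17–14:31 = 9 h 14 min; less 45 min break → 8 h 29 min
Thu: 06:56–14:21 = 7 h 25 min; less 45 min break → 6 h 40 min
Fri: 10:37–18:22 = 7 h 45 min; less 45 min break → 7 h 0 min
Sat: 06:49–16:42 = 9 h 53 min; less 45 min break → 9 h 8 min
Sun: 05:50–15:58 = 10 h 8 min; less 45 min break → 9 h 23 min
Total worked: 50 h 51 min = 3051 min.
Regular 40 h 0 min = 2400 min at £15.50/h; overtime 10 h 51 min = 651 min at £31.00/h.
Pay = (2400 × £15.50 + 651 × £31.00) ÷ 60 = £956.35.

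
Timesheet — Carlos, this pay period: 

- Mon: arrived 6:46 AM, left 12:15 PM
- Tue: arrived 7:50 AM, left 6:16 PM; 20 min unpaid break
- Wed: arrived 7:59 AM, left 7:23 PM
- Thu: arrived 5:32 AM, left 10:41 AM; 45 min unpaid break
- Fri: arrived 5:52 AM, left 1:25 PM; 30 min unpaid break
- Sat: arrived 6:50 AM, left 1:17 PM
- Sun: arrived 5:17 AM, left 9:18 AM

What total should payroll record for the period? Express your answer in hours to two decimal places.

48.90 hours

Mon: 6:46 AM–12:15 PM = 5 h 29 min
Tue: 7:50 AM–6:16 PM = 10 h 26 min; less 20 min break → 10 h 6 min
Wed: 7:59 AM–7:23 PM = 11 h 24 min
Thu: 5:32 AM–10:41 AM = 5 h 9 min; less 45 min break → 4 h 24 min
Fri: 5:52 AM–1:25 PM = 7 h 33 min; less 30 min break → 7 h 3 min
Sat: 6:50 AM–1:17 PM = 6 h 27 min
Sun: 5:17 AM–9:18 AM = 4 h 1 min
Total: 5 h 29 min + 10 h 6 min + 11 h 24 min + 4 h 24 min + 7 h 3 min + 6 h 27 min + 4 h 1 min = 48 h 54 min.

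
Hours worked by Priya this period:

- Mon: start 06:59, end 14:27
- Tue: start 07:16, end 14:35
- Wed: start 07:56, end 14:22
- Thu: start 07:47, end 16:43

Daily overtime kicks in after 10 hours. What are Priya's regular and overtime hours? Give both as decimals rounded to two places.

Mon: 06:59–14:27 = 7 h 28 min
Tue: 07:16–14:35 = 7 h 19 min
Wed: 07:56–14:22 = 6 h 26 min
Thu: 07:47–16:43 = 8 h 56 min
Mon reg 7 h 28 min / OT 0 h 0 min; Tue reg 7 h 19 min / OT 0 h 0 min; Wed reg 6 h 26 min / OT 0 h 0 min; Thu reg 8 h 56 min / OT 0 h 0 min.
Totals: regular 30 h 9 min, overtime 0 h 0 min.

Regular 30.15 hours, overtime 0.00 hours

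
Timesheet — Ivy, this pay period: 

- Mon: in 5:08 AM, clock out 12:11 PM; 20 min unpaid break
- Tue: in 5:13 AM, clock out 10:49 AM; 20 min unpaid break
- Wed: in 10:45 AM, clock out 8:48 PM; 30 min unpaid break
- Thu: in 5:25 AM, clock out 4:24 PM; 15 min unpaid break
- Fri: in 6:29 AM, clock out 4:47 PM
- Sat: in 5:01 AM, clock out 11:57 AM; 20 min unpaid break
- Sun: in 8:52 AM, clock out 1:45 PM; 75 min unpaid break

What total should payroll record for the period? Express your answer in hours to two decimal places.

52.80 hours

Mon: 5:08 AM–12:11 PM = 7 h 3 min; less 20 min break → 6 h 43 min
Tue: 5:13 AM–10:49 AM = 5 h 36 min; less 20 min break → 5 h 16 min
Wed: 10:45 AM–8:48 PM = 10 h 3 min; less 30 min break → 9 h 33 min
Thu: 5:25 AM–4:24 PM = 10 h 59 min; less 15 min break → 10 h 44 min
Fri: 6:29 AM–4:47 PM = 10 h 18 min
Sat: 5:01 AM–11:57 AM = 6 h 56 min; less 20 min break → 6 h 36 min
Sun: 8:52 AM–1:45 PM = 4 h 53 min; less 75 min break → 3 h 38 min
Total: 6 h 43 min + 5 h 16 min + 9 h 33 min + 10 h 44 min + 10 h 18 min + 6 h 36 min + 3 h 38 min = 52 h 48 min.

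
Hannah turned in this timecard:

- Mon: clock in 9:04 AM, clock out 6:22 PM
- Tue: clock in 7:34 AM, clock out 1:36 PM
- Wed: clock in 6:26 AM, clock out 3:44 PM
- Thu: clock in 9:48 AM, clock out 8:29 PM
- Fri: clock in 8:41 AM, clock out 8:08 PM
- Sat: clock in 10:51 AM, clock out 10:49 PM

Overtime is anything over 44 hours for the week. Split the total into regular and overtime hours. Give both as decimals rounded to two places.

Mon: 9:04 AM–6:22 PM = 9 h 18 min
Tue: 7:34 AM–1:36 PM = 6 h 2 min
Wed: 6:26 AM–3:44 PM = 9 h 18 min
Thu: 9:48 AM–8:29 PM = 10 h 41 min
Fri: 8:41 AM–8:08 PM = 11 h 27 min
Sat: 10:51 AM–10:49 PM = 11 h 58 min
Total worked: 58 h 44 min = 58.73 h.
Threshold 44 h → overtime 14 h 44 min, regular 44 h 0 min.

Regular 44.00 hours, overtime 14.73 hours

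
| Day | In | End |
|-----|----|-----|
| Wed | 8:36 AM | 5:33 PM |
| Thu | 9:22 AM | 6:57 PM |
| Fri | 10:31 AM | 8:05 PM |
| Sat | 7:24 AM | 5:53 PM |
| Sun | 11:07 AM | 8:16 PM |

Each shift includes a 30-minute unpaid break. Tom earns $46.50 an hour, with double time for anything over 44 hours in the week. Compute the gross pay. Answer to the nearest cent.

$2160.70

Wed: 8:36 AM–5:33 PM = 8 h 57 min; less 30 min break → 8 h 27 min
Thu: 9:22 AM–6:57 PM = 9 h 35 min; less 30 min break → 9 h 5 min
Fri: 10:31 AM–8:05 PM = 9 h 34 min; less 30 min break → 9 h 4 min
Sat: 7:24 AM–5:53 PM = 10 h 29 min; less 30 min break → 9 h 59 min
Sun: 11:07 AM–8:16 PM = 9 h 9 min; less 30 min break → 8 h 39 min
Total worked: 45 h 14 min = 2714 min.
Regular 44 h 0 min = 2640 min at $46.50/h; overtime 1 h 14 min = 74 min at $93.00/h.
Pay = (2640 × $46.50 + 74 × $93.00) ÷ 60 = $2160.70.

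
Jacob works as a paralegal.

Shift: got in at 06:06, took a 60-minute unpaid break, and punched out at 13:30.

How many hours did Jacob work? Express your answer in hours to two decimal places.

6.40 hours

Shift: 06:06–13:30 = 7 h 24 min; less 60 min break → 6 h 24 min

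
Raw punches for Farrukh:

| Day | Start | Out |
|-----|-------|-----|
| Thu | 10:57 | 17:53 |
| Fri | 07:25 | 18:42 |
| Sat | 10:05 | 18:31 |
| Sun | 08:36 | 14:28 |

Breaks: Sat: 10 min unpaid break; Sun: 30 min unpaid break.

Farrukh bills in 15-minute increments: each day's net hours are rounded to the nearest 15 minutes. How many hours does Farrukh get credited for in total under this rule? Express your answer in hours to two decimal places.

Thu: 10:57–17:53 = 6 h 56 min → rounds to 7 h 0 min
Fri: 07:25–18:42 = 11 h 17 min → rounds to 11 h 15 min
Sat: 10:05–18:31 = 8 h 26 min − 10 min = 8 h 16 min → rounds to 8 h 15 min
Sun: 08:36–14:28 = 5 h 52 min − 30 min = 5 h 22 min → rounds to 5 h 15 min
Total credited: 31 h 45 min.

31.75 hours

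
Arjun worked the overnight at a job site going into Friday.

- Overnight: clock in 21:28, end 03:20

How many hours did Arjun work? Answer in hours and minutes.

Overnight: 21:28 → midnight = 2 h 32 min; midnight → 03:20 = 3 h 20 min; span 5 h 52 min

5 h 52 min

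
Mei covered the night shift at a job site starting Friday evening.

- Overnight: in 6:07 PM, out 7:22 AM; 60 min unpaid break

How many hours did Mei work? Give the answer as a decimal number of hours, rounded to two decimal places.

12.25 hours

Overnight: 6:07 PM → midnight = 5 h 53 min; midnight → 7:22 AM = 7 h 22 min; span 13 h 15 min; less 60 min break → 12 h 15 min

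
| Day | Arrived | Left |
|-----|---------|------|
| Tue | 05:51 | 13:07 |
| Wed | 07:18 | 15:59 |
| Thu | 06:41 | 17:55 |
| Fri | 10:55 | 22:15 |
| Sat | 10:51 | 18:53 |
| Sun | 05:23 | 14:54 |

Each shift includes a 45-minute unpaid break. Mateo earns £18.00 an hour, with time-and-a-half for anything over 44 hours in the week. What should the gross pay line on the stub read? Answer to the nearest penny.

£996.30

Tue: 05:51–13:07 = 7 h 16 min; less 45 min break → 6 h 31 min
Wed: 07:18–15:59 = 8 h 41 min; less 45 min break → 7 h 56 min
Thu: 06:41–17:55 = 11 h 14 min; less 45 min break → 10 h 29 min
Fri: 10:55–22:15 = 11 h 20 min; less 45 min break → 10 h 35 min
Sat: 10:51–18:53 = 8 h 2 min; less 45 min break → 7 h 17 min
Sun: 05:23–14:54 = 9 h 31 min; less 45 min break → 8 h 46 min
Total worked: 51 h 34 min = 3094 min.
Regular 44 h 0 min = 2640 min at £18.00/h; overtime 7 h 34 min = 454 min at £27.00/h.
Pay = (2640 × £18.00 + 454 × £27.00) ÷ 60 = £996.30.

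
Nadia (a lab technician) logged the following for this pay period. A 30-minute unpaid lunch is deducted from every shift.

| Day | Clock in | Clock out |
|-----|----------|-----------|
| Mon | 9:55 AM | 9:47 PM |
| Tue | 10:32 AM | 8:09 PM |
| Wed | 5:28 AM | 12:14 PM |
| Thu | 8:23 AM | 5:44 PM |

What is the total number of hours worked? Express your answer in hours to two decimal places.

35.60 hours

Mon: 9:55 AM–9:47 PM = 11 h 52 min; less 30 min break → 11 h 22 min
Tue: 10:32 AM–8:09 PM = 9 h 37 min; less 30 min break → 9 h 7 min
Wed: 5:28 AM–12:14 PM = 6 h 46 min; less 30 min break → 6 h 16 min
Thu: 8:23 AM–5:44 PM = 9 h 21 min; less 30 min break → 8 h 51 min
Total: 11 h 22 min + 9 h 7 min + 6 h 16 min + 8 h 51 min = 35 h 36 min.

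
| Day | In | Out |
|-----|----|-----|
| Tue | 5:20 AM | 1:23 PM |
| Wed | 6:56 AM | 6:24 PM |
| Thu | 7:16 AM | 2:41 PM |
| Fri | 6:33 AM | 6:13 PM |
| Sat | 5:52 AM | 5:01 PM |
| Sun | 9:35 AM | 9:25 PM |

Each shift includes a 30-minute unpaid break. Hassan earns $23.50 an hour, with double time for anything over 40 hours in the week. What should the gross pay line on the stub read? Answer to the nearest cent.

$1813.42

Tue: 5:20 AM–1:23 PM = 8 h 3 min; less 30 min break → 7 h 33 min
Wed: 6:56 AM–6:24 PM = 11 h 28 min; less 30 min break → 10 h 58 min
Thu: 7:16 AM–2:41 PM = 7 h 25 min; less 30 min break → 6 h 55 min
Fri: 6:33 AM–6:13 PM = 11 h 40 min; less 30 min break → 11 h 10 min
Sat: 5:52 AM–5:01 PM = 11 h 9 min; less 30 min break → 10 h 39 min
Sun: 9:35 AM–9:25 PM = 11 h 50 min; less 30 min break → 11 h 20 min
Total worked: 58 h 35 min = 3515 min.
Regular 40 h 0 min = 2400 min at $23.50/h; overtime 18 h 35 min = 1115 min at $47.00/h.
Pay = (2400 × $23.50 + 1115 × $47.00) ÷ 60 = $1813.42.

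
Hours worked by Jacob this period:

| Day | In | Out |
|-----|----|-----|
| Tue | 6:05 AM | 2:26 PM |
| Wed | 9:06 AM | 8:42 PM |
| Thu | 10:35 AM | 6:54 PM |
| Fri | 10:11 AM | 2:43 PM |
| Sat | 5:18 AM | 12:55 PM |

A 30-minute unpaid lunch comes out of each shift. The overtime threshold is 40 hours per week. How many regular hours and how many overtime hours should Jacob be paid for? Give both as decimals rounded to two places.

Regular 37.92 hours, overtime 0.00 hours

Tue: 6:05 AM–2:26 PM = 8 h 21 min; less 30 min break → 7 h 51 min
Wed: 9:06 AM–8:42 PM = 11 h 36 min; less 30 min break → 11 h 6 min
Thu: 10:35 AM–6:54 PM = 8 h 19 min; less 30 min break → 7 h 49 min
Fri: 10:11 AM–2:43 PM = 4 h 32 min; less 30 min break → 4 h 2 min
Sat: 5:18 AM–12:55 PM = 7 h 37 min; less 30 min break → 7 h 7 min
Total worked: 37 h 55 min = 37.92 h.
Threshold 40 h → overtime 0 h 0 min, regular 37 h 55 min.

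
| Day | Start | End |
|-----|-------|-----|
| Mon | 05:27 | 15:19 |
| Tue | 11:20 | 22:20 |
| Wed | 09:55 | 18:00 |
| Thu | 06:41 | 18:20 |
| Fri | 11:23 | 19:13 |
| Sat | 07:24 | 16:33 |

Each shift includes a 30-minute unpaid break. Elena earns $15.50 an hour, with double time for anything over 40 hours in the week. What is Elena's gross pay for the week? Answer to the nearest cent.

$1072.08

Mon: 05:27–15:19 = 9 h 52 min; less 30 min break → 9 h 22 min
Tue: 11:20–22:20 = 11 h 0 min; less 30 min break → 10 h 30 min
Wed: 09:55–18:00 = 8 h 5 min; less 30 min break → 7 h 35 min
Thu: 06:41–18:20 = 11 h 39 min; less 30 min break → 11 h 9 min
Fri: 11:23–19:13 = 7 h 50 min; less 30 min break → 7 h 20 min
Sat: 07:24–16:33 = 9 h 9 min; less 30 min break → 8 h 39 min
Total worked: 54 h 35 min = 3275 min.
Regular 40 h 0 min = 2400 min at $15.50/h; overtime 14 h 35 min = 875 min at $31.00/h.
Pay = (2400 × $15.50 + 875 × $31.00) ÷ 60 = $1072.08.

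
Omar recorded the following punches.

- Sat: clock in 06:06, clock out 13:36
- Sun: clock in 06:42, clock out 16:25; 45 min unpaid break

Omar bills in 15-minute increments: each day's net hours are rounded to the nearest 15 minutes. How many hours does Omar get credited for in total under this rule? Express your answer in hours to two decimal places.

Sat: 06:06–13:36 = 7 h 30 min → rounds to 7 h 30 min
Sun: 06:42–16:25 = 9 h 43 min − 45 min = 8 h 58 min → rounds to 9 h 0 min
Total credited: 16 h 30 min.

16.50 hours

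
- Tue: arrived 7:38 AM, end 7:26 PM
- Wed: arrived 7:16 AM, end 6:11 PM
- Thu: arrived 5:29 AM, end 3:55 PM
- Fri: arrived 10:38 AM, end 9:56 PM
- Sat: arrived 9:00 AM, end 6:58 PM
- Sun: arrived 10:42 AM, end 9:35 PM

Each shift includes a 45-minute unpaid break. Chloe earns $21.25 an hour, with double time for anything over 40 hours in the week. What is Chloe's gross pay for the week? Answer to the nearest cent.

$1734.00

Tue: 7:38 AM–7:26 PM = 11 h 48 min; less 45 min break → 11 h 3 min
Wed: 7:16 AM–6:11 PM = 10 h 55 min; less 45 min break → 10 h 10 min
Thu: 5:29 AM–3:55 PM = 10 h 26 min; less 45 min break → 9 h 41 min
Fri: 10:38 AM–9:56 PM = 11 h 18 min; less 45 min break → 10 h 33 min
Sat: 9:00 AM–6:58 PM = 9 h 58 min; less 45 min break → 9 h 13 min
Sun: 10:42 AM–9:35 PM = 10 h 53 min; less 45 min break → 10 h 8 min
Total worked: 60 h 48 min = 3648 min.
Regular 40 h 0 min = 2400 min at $21.25/h; overtime 20 h 48 min = 1248 min at $42.50/h.
Pay = (2400 × $21.25 + 1248 × $42.50) ÷ 60 = $1734.00.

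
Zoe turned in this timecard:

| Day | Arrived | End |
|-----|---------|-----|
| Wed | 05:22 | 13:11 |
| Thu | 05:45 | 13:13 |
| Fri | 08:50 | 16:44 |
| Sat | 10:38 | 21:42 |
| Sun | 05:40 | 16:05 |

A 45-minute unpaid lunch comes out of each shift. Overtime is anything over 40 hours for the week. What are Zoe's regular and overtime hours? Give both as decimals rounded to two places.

Wed: 05:22–13:11 = 7 h 49 min; less 45 min break → 7 h 4 min
Thu: 05:45–13:13 = 7 h 28 min; less 45 min break → 6 h 43 min
Fri: 08:50–16:44 = 7 h 54 min; less 45 min break → 7 h 9 min
Sat: 10:38–21:42 = 11 h 4 min; less 45 min break → 10 h 19 min
Sun: 05:40–16:05 = 10 h 25 min; less 45 min break → 9 h 40 min
Total worked: 40 h 55 min = 40.92 h.
Threshold 40 h → overtime 0 h 55 min, regular 40 h 0 min.

Regular 40.00 hours, overtime 0.92 hours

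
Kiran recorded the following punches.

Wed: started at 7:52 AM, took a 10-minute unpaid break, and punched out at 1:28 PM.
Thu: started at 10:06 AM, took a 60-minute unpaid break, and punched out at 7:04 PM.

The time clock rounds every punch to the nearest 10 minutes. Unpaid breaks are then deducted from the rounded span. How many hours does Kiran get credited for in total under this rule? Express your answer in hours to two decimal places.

13.33 hours

Wed: in 7:52 AM→7:50 AM, out 1:28 PM→1:30 PM; 5 h 40 min − 10 min = 5 h 30 min
Thu: in 10:06 AM→10:10 AM, out 7:04 PM→7:00 PM; 8 h 50 min − 60 min = 7 h 50 min
Total credited: 13 h 20 min.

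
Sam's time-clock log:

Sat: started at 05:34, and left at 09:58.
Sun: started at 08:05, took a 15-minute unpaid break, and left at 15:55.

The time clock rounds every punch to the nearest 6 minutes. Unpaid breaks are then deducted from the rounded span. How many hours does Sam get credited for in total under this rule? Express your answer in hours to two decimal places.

11.95 hours

Sat: in 05:34→05:36, out 09:58→10:00; 4 h 24 min
Sun: in 08:05→08:06, out 15:55→15:54; 7 h 48 min − 15 min = 7 h 33 min
Total credited: 11 h 57 min.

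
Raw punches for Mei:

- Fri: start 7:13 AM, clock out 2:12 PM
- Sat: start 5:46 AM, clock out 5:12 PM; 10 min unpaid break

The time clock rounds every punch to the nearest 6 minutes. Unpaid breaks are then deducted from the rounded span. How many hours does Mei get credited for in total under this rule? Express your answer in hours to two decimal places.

18.23 hours

Fri: in 7:13 AM→7:12 AM, out 2:12 PM→2:12 PM; 7 h 0 min
Sat: in 5:46 AM→5:48 AM, out 5:12 PM→5:12 PM; 11 h 24 min − 10 min = 11 h 14 min
Total credited: 18 h 14 min.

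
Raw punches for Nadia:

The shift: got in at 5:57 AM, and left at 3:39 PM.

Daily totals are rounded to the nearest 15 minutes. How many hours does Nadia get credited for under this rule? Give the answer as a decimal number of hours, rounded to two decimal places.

9.75 hours

The shift: 5:57 AM–3:39 PM = 9 h 42 min → rounds to 9 h 45 min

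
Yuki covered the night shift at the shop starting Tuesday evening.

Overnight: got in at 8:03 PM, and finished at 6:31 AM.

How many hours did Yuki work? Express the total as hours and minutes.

Overnight: 8:03 PM → midnight = 3 h 57 min; midnight → 6:31 AM = 6 h 31 min; span 10 h 28 min

10 h 28 min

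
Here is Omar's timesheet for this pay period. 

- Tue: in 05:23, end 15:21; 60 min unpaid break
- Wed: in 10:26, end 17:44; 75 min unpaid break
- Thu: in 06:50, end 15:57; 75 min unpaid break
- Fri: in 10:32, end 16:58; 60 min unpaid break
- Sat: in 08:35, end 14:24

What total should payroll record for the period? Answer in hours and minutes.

34 h 8 min

Tue: 05:23–15:21 = 9 h 58 min; less 60 min break → 8 h 58 min
Wed: 10:26–17:44 = 7 h 18 min; less 75 min break → 6 h 3 min
Thu: 06:50–15:57 = 9 h 7 min; less 75 min break → 7 h 52 min
Fri: 10:32–16:58 = 6 h 26 min; less 60 min break → 5 h 26 min
Sat: 08:35–14:24 = 5 h 49 min
Total: 8 h 58 min + 6 h 3 min + 7 h 52 min + 5 h 26 min + 5 h 49 min = 34 h 8 min.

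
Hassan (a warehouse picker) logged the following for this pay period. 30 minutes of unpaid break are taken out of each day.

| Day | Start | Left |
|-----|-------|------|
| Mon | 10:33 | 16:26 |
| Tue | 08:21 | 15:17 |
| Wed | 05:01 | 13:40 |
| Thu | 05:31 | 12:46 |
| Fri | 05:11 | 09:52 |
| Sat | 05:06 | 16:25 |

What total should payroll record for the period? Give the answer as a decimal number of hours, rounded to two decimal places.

Mon: 10:33–16:26 = 5 h 53 min; less 30 min break → 5 h 23 min
Tue: 08:21–15:17 = 6 h 56 min; less 30 min break → 6 h 26 min
Wed: 05:01–13:40 = 8 h 39 min; less 30 min break → 8 h 9 min
Thu: 05:31–12:46 = 7 h 15 min; less 30 min break → 6 h 45 min
Fri: 05:11–09:52 = 4 h 41 min; less 30 min break → 4 h 11 min
Sat: 05:06–16:25 = 11 h 19 min; less 30 min break → 10 h 49 min
Total: 5 h 23 min + 6 h 26 min + 8 h 9 min + 6 h 45 min + 4 h 11 min + 10 h 49 min = 41 h 43 min.

41.72 hours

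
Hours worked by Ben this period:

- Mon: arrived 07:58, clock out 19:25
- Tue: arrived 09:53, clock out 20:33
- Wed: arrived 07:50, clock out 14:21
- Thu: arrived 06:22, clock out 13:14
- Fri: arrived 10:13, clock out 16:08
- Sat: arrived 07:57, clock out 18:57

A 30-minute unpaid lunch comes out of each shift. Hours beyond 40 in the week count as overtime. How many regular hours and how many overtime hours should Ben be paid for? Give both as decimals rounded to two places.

Mon: 07:58–19:25 = 11 h 27 min; less 30 min break → 10 h 57 min
Tue: 09:53–20:33 = 10 h 40 min; less 30 min break → 10 h 10 min
Wed: 07:50–14:21 = 6 h 31 min; less 30 min break → 6 h 1 min
Thu: 06:22–13:14 = 6 h 52 min; less 30 min break → 6 h 22 min
Fri: 10:13–16:08 = 5 h 55 min; less 30 min break → 5 h 25 min
Sat: 07:57–18:57 = 11 h 0 min; less 30 min break → 10 h 30 min
Total worked: 49 h 25 min = 49.42 h.
Threshold 40 h → overtime 9 h 25 min, regular 40 h 0 min.

Regular 40.00 hours, overtime 9.42 hours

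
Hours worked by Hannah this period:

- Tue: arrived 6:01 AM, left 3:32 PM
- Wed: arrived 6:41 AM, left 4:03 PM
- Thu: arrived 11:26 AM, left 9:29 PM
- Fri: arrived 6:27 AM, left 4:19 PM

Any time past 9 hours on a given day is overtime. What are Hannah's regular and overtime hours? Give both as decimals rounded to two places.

Regular 36.00 hours, overtime 2.80 hours

Tue: 6:01 AM–3:32 PM = 9 h 31 min
Wed: 6:41 AM–4:03 PM = 9 h 22 min
Thu: 11:26 AM–9:29 PM = 10 h 3 min
Fri: 6:27 AM–4:19 PM = 9 h 52 min
Tue reg 9 h 0 min / OT 0 h 31 min; Wed reg 9 h 0 min / OT 0 h 22 min; Thu reg 9 h 0 min / OT 1 h 3 min; Fri reg 9 h 0 min / OT 0 h 52 min.
Totals: regular 36 h 0 min, overtime 2 h 48 min.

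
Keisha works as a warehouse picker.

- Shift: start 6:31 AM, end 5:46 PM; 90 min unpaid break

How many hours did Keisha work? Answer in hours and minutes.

Shift: 6:31 AM–5:46 PM = 11 h 15 min; less 90 min break → 9 h 45 min

9 h 45 min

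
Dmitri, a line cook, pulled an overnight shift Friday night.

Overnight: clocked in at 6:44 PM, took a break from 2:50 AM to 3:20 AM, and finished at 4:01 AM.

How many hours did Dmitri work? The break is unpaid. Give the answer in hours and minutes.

8 h 47 min

Overnight: 6:44 PM → midnight = 5 h 16 min; midnight → 4:01 AM = 4 h 1 min; span 9 h 17 min; less 30 min break → 8 h 47 min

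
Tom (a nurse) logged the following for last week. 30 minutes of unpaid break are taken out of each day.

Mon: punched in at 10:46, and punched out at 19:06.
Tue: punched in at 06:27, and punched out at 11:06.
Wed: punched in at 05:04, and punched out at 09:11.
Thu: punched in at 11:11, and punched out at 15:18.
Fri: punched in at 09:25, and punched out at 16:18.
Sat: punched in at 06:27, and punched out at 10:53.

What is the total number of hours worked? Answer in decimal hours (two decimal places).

29.53 hours

Mon: 10:46–19:06 = 8 h 20 min; less 30 min break → 7 h 50 min
Tue: 06:27–11:06 = 4 h 39 min; less 30 min break → 4 h 9 min
Wed: 05:04–09:11 = 4 h 7 min; less 30 min break → 3 h 37 min
Thu: 11:11–15:18 = 4 h 7 min; less 30 min break → 3 h 37 min
Fri: 09:25–16:18 = 6 h 53 min; less 30 min break → 6 h 23 min
Sat: 06:27–10:53 = 4 h 26 min; less 30 min break → 3 h 56 min
Total: 7 h 50 min + 4 h 9 min + 3 h 37 min + 3 h 37 min + 6 h 23 min + 3 h 56 min = 29 h 32 min.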